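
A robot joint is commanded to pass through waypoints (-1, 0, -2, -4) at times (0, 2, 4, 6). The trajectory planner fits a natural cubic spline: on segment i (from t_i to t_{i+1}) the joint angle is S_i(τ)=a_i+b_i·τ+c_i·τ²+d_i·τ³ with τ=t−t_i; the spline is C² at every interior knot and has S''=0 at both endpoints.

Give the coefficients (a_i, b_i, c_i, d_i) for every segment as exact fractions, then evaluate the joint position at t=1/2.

  seg 0: a=-1 b=9/10 c=0 d=-1/10
  seg 1: a=0 b=-3/10 c=-3/5 d=1/8
  seg 2: a=-2 b=-6/5 c=3/20 d=-1/40
S(1/2) = -9/16

Δ: Δ0=1/2, Δ1=-1, Δ2=-1
row 1: diag=8, rhs=-9; c'=1/4, d'=-9/8
row 2: denom=8−2·1/4=15/2; d'=(0−2·-9/8)/(15/2)=3/10
back: M2=3/10
back: M1=-9/8−1/4·3/10=-6/5
M: M0=0, M1=-6/5, M2=3/10, M3=0
seg 0: a=-1, c=M0/2=0, d=(M1−M0)/(6·2)=-1/10, b=Δ0−h0·(2M0+M1)/6=9/10
seg 1: a=0, c=M1/2=-3/5, d=(M2−M1)/(6·2)=1/8, b=Δ1−h1·(2M1+M2)/6=-3/10
seg 2: a=-2, c=M2/2=3/20, d=(M3−M2)/(6·2)=-1/40, b=Δ2−h2·(2M2+M3)/6=-6/5
t_q=1/2 → seg 0, τ=1/2; S=-1+9/10·τ+0·τ²+-1/10·τ³=-9/16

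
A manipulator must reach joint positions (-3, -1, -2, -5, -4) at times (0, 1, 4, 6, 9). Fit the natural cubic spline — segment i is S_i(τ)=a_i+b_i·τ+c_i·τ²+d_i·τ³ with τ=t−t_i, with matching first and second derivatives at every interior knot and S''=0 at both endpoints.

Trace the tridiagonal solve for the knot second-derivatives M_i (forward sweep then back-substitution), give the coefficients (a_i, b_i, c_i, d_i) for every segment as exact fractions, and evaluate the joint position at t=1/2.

Δ: Δ0=2, Δ1=-1/3, Δ2=-3/2, Δ3=1/3
row 1: diag=8, rhs=-14; c'=3/8, d'=-7/4
row 2: denom=10−3·3/8=71/8; d'=(-7−3·-7/4)/(71/8)=-14/71
row 3: denom=10−2·16/71=678/71; d'=(11−2·-14/71)/(678/71)=809/678
back: M3=809/678
back: M2=-14/71−16/71·809/678=-158/339
back: M1=-7/4−3/8·-158/339=-178/113
M: M0=0, M1=-178/113, M2=-158/339, M3=809/678, M4=0
seg 0: a=-3, c=M0/2=0, d=(M1−M0)/(6·1)=-89/339, b=Δ0−h0·(2M0+M1)/6=767/339
seg 1: a=-1, c=M1/2=-89/113, d=(M2−M1)/(6·3)=188/3051, b=Δ1−h1·(2M1+M2)/6=500/339
seg 2: a=-2, c=M2/2=-79/339, d=(M3−M2)/(6·2)=125/904, b=Δ2−h2·(2M2+M3)/6=-538/339
seg 3: a=-5, c=M3/2=809/1356, d=(M4−M3)/(6·3)=-809/12204, b=Δ3−h3·(2M3+M4)/6=-583/678
t_q=1/2 → seg 0, τ=1/2; S=-3+767/339·τ+0·τ²+-89/339·τ³=-1719/904

  seg 0: a=-3 b=767/339 c=0 d=-89/339
  seg 1: a=-1 b=500/339 c=-89/113 d=188/3051
  seg 2: a=-2 b=-538/339 c=-79/339 d=125/904
  seg 3: a=-5 b=-583/678 c=809/1356 d=-809/12204
S(1/2) = -1719/904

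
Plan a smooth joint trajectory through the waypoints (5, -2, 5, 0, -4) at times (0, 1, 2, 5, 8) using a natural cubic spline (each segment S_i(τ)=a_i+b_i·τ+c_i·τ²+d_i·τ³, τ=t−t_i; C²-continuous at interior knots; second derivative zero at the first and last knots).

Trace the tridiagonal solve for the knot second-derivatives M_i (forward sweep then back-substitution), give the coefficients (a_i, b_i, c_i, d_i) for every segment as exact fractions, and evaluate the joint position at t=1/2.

  seg 0: a=5 b=-175/16 c=0 d=63/16
  seg 1: a=-2 b=7/8 c=189/16 d=-91/16
  seg 2: a=5 b=119/16 c=-21/4 d=319/432
  seg 3: a=0 b=-33/8 c=67/48 d=-67/432
S(1/2) = 3/128

Δ: Δ0=-7, Δ1=7, Δ2=-5/3, Δ3=-4/3
row 1: diag=4, rhs=84; c'=1/4, d'=21
row 2: denom=8−1·1/4=31/4; d'=(-52−1·21)/(31/4)=-292/31
row 3: denom=12−3·12/31=336/31; d'=(2−3·-292/31)/(336/31)=67/24
back: M3=67/24
back: M2=-292/31−12/31·67/24=-21/2
back: M1=21−1/4·-21/2=189/8
M: M0=0, M1=189/8, M2=-21/2, M3=67/24, M4=0
seg 0: a=5, c=M0/2=0, d=(M1−M0)/(6·1)=63/16, b=Δ0−h0·(2M0+M1)/6=-175/16
seg 1: a=-2, c=M1/2=189/16, d=(M2−M1)/(6·1)=-91/16, b=Δ1−h1·(2M1+M2)/6=7/8
seg 2: a=5, c=M2/2=-21/4, d=(M3−M2)/(6·3)=319/432, b=Δ2−h2·(2M2+M3)/6=119/16
seg 3: a=0, c=M3/2=67/48, d=(M4−M3)/(6·3)=-67/432, b=Δ3−h3·(2M3+M4)/6=-33/8
t_q=1/2 → seg 0, τ=1/2; S=5+-175/16·τ+0·τ²+63/16·τ³=3/128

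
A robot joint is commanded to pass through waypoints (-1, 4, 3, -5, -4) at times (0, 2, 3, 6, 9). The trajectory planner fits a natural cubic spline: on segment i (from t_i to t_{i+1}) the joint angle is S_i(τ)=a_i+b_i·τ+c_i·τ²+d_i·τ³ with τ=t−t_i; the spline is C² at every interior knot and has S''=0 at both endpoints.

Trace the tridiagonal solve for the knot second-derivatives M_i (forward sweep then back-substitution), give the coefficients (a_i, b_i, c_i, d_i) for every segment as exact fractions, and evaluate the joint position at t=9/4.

  seg 0: a=-1 b=913/255 c=0 d=-551/2040
  seg 1: a=4 b=173/510 c=-551/340 d=287/1020
  seg 2: a=3 b=-2099/1020 c=-66/85 d=13/68
  seg 3: a=-5 b=-793/510 c=321/340 d=-107/1020
S(9/4) = 86777/21760

Δ: Δ0=5/2, Δ1=-1, Δ2=-8/3, Δ3=1/3
row 1: diag=6, rhs=-21; c'=1/6, d'=-7/2
row 2: denom=8−1·1/6=47/6; d'=(-10−1·-7/2)/(47/6)=-39/47
row 3: denom=12−3·18/47=510/47; d'=(18−3·-39/47)/(510/47)=321/170
back: M3=321/170
back: M2=-39/47−18/47·321/170=-132/85
back: M1=-7/2−1/6·-132/85=-551/170
M: M0=0, M1=-551/170, M2=-132/85, M3=321/170, M4=0
seg 0: a=-1, c=M0/2=0, d=(M1−M0)/(6·2)=-551/2040, b=Δ0−h0·(2M0+M1)/6=913/255
seg 1: a=4, c=M1/2=-551/340, d=(M2−M1)/(6·1)=287/1020, b=Δ1−h1·(2M1+M2)/6=173/510
seg 2: a=3, c=M2/2=-66/85, d=(M3−M2)/(6·3)=13/68, b=Δ2−h2·(2M2+M3)/6=-2099/1020
seg 3: a=-5, c=M3/2=321/340, d=(M4−M3)/(6·3)=-107/1020, b=Δ3−h3·(2M3+M4)/6=-793/510
t_q=9/4 → seg 1, τ=1/4; S=4+173/510·τ+-551/340·τ²+287/1020·τ³=86777/21760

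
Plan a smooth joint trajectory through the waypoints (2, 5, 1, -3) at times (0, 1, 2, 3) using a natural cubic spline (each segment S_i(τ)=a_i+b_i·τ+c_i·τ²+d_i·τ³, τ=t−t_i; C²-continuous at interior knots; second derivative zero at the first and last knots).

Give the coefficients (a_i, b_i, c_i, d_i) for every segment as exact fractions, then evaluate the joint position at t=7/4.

Δ: Δ0=3, Δ1=-4, Δ2=-4
row 1: diag=4, rhs=-42; c'=1/4, d'=-21/2
row 2: denom=4−1·1/4=15/4; d'=(0−1·-21/2)/(15/4)=14/5
back: M2=14/5
back: M1=-21/2−1/4·14/5=-56/5
M: M0=0, M1=-56/5, M2=14/5, M3=0
seg 0: a=2, c=M0/2=0, d=(M1−M0)/(6·1)=-28/15, b=Δ0−h0·(2M0+M1)/6=73/15
seg 1: a=5, c=M1/2=-28/5, d=(M2−M1)/(6·1)=7/3, b=Δ1−h1·(2M1+M2)/6=-11/15
seg 2: a=1, c=M2/2=7/5, d=(M3−M2)/(6·1)=-7/15, b=Δ2−h2·(2M2+M3)/6=-74/15
t_q=7/4 → seg 1, τ=3/4; S=5+-11/15·τ+-28/5·τ²+7/3·τ³=731/320

  seg 0: a=2 b=73/15 c=0 d=-28/15
  seg 1: a=5 b=-11/15 c=-28/5 d=7/3
  seg 2: a=1 b=-74/15 c=7/5 d=-7/15
S(7/4) = 731/320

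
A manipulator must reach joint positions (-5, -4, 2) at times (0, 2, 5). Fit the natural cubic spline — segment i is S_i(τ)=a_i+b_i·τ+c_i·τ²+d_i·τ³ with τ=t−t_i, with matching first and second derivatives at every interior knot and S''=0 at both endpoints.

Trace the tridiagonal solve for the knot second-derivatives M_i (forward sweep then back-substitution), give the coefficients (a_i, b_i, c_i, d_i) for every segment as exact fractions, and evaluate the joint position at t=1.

  seg 0: a=-5 b=1/5 c=0 d=3/40
  seg 1: a=-4 b=11/10 c=9/20 d=-1/20
S(1) = -189/40

Δ: Δ0=1/2, Δ1=2
row 1: diag=10, rhs=9; c'=3/10, d'=9/10
back: M1=9/10
M: M0=0, M1=9/10, M2=0
seg 0: a=-5, c=M0/2=0, d=(M1−M0)/(6·2)=3/40, b=Δ0−h0·(2M0+M1)/6=1/5
seg 1: a=-4, c=M1/2=9/20, d=(M2−M1)/(6·3)=-1/20, b=Δ1−h1·(2M1+M2)/6=11/10
t_q=1 → seg 0, τ=1; S=-5+1/5·τ+0·τ²+3/40·τ³=-189/40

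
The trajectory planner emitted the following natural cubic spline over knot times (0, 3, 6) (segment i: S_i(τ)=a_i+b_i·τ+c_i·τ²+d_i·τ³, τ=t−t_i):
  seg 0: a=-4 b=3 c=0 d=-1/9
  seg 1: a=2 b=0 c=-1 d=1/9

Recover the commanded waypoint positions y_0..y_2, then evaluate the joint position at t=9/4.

y_0=-4 y_1=2 y_2=-4
S(9/4) = 95/64

y_0 = S_0(0) = a_0 = -4
y_1 = S_1(0) = a_1 = 2
y_2 = S_1(3) = -4
t_q=9/4 is in segment 0 (τ=9/4); S_0(τ)=95/64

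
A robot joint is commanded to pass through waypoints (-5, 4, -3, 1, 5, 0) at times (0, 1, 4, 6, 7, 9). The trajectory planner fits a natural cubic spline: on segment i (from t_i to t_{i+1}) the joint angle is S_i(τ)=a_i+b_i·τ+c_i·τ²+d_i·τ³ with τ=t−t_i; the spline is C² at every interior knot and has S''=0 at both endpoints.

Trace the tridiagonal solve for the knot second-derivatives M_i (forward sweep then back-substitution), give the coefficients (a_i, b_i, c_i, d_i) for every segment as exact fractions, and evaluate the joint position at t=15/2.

Δ: Δ0=9, Δ1=-7/3, Δ2=2, Δ3=4, Δ4=-5/2
row 1: diag=8, rhs=-68; c'=3/8, d'=-17/2
row 2: denom=10−3·3/8=71/8; d'=(26−3·-17/2)/(71/8)=412/71
row 3: denom=6−2·16/71=394/71; d'=(12−2·412/71)/(394/71)=14/197
row 4: denom=6−1·71/394=2293/394; d'=(-39−1·14/197)/(2293/394)=-15394/2293
back: M4=-15394/2293
back: M3=14/197−71/394·-15394/2293=2937/2293
back: M2=412/71−16/71·2937/2293=12644/2293
back: M1=-17/2−3/8·12644/2293=-24232/2293
M: M0=0, M1=-24232/2293, M2=12644/2293, M3=2937/2293, M4=-15394/2293, M5=0
seg 0: a=-5, c=M0/2=0, d=(M1−M0)/(6·1)=-12116/6879, b=Δ0−h0·(2M0+M1)/6=74027/6879
seg 1: a=4, c=M1/2=-12116/2293, d=(M2−M1)/(6·3)=6146/6879, b=Δ1−h1·(2M1+M2)/6=37679/6879
seg 2: a=-3, c=M2/2=6322/2293, d=(M3−M2)/(6·2)=-9707/27516, b=Δ2−h2·(2M2+M3)/6=-14467/6879
seg 3: a=1, c=M3/2=2937/4586, d=(M4−M3)/(6·1)=-18331/13758, b=Δ3−h3·(2M3+M4)/6=32276/6879
seg 4: a=5, c=M4/2=-7697/2293, d=(M5−M4)/(6·2)=7697/13758, b=Δ4−h4·(2M4+M5)/6=27181/13758
t_q=15/2 → seg 4, τ=1/2; S=5+27181/13758·τ+-7697/2293·τ²+7697/13758·τ³=191459/36688

  seg 0: a=-5 b=74027/6879 c=0 d=-12116/6879
  seg 1: a=4 b=37679/6879 c=-12116/2293 d=6146/6879
  seg 2: a=-3 b=-14467/6879 c=6322/2293 d=-9707/27516
  seg 3: a=1 b=32276/6879 c=2937/4586 d=-18331/13758
  seg 4: a=5 b=27181/13758 c=-7697/2293 d=7697/13758
S(15/2) = 191459/36688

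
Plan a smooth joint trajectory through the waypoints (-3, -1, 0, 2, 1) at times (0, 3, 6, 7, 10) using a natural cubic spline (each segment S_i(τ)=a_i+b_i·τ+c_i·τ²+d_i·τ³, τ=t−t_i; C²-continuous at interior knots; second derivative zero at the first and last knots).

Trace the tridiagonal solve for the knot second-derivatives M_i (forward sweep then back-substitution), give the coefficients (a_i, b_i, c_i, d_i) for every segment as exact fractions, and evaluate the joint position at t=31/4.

Δ: Δ0=2/3, Δ1=1/3, Δ2=2, Δ3=-1/3
row 1: diag=12, rhs=-2; c'=1/4, d'=-1/6
row 2: denom=8−3·1/4=29/4; d'=(10−3·-1/6)/(29/4)=42/29
row 3: denom=8−1·4/29=228/29; d'=(-14−1·42/29)/(228/29)=-112/57
back: M3=-112/57
back: M2=42/29−4/29·-112/57=98/57
back: M1=-1/6−1/4·98/57=-34/57
M: M0=0, M1=-34/57, M2=98/57, M3=-112/57, M4=0
seg 0: a=-3, c=M0/2=0, d=(M1−M0)/(6·3)=-17/513, b=Δ0−h0·(2M0+M1)/6=55/57
seg 1: a=-1, c=M1/2=-17/57, d=(M2−M1)/(6·3)=22/171, b=Δ1−h1·(2M1+M2)/6=4/57
seg 2: a=0, c=M2/2=49/57, d=(M3−M2)/(6·1)=-35/57, b=Δ2−h2·(2M2+M3)/6=100/57
seg 3: a=2, c=M3/2=-56/57, d=(M4−M3)/(6·3)=56/513, b=Δ3−h3·(2M3+M4)/6=31/19
t_q=31/4 → seg 3, τ=3/4; S=2+31/19·τ+-56/57·τ²+56/513·τ³=413/152

  seg 0: a=-3 b=55/57 c=0 d=-17/513
  seg 1: a=-1 b=4/57 c=-17/57 d=22/171
  seg 2: a=0 b=100/57 c=49/57 d=-35/57
  seg 3: a=2 b=31/19 c=-56/57 d=56/513
S(31/4) = 413/152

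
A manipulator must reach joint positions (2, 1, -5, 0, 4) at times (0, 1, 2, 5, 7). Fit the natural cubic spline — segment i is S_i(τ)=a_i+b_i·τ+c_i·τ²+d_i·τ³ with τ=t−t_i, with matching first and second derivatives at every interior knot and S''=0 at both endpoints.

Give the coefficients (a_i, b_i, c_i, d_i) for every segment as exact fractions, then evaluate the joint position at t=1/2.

  seg 0: a=2 b=235/411 c=0 d=-646/411
  seg 1: a=1 b=-1703/411 c=-646/137 d=1175/411
  seg 2: a=-5 b=-2054/411 c=529/137 d=-674/1233
  seg 3: a=0 b=1402/411 c=-145/137 d=145/822
S(1/2) = 1145/548

Δ: Δ0=-1, Δ1=-6, Δ2=5/3, Δ3=2
row 1: diag=4, rhs=-30; c'=1/4, d'=-15/2
row 2: denom=8−1·1/4=31/4; d'=(46−1·-15/2)/(31/4)=214/31
row 3: denom=10−3·12/31=274/31; d'=(2−3·214/31)/(274/31)=-290/137
back: M3=-290/137
back: M2=214/31−12/31·-290/137=1058/137
back: M1=-15/2−1/4·1058/137=-1292/137
M: M0=0, M1=-1292/137, M2=1058/137, M3=-290/137, M4=0
seg 0: a=2, c=M0/2=0, d=(M1−M0)/(6·1)=-646/411, b=Δ0−h0·(2M0+M1)/6=235/411
seg 1: a=1, c=M1/2=-646/137, d=(M2−M1)/(6·1)=1175/411, b=Δ1−h1·(2M1+M2)/6=-1703/411
seg 2: a=-5, c=M2/2=529/137, d=(M3−M2)/(6·3)=-674/1233, b=Δ2−h2·(2M2+M3)/6=-2054/411
seg 3: a=0, c=M3/2=-145/137, d=(M4−M3)/(6·2)=145/822, b=Δ3−h3·(2M3+M4)/6=1402/411
t_q=1/2 → seg 0, τ=1/2; S=2+235/411·τ+0·τ²+-646/411·τ³=1145/548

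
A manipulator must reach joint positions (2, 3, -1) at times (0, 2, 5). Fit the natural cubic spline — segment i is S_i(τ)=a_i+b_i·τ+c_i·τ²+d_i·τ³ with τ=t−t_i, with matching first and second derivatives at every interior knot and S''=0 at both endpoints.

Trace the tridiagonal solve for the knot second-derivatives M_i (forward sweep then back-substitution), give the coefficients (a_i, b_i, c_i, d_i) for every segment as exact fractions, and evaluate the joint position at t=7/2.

  seg 0: a=2 b=13/15 c=0 d=-11/120
  seg 1: a=3 b=-7/30 c=-11/20 d=11/180
S(7/2) = 259/160

Δ: Δ0=1/2, Δ1=-4/3
row 1: diag=10, rhs=-11; c'=3/10, d'=-11/10
back: M1=-11/10
M: M0=0, M1=-11/10, M2=0
seg 0: a=2, c=M0/2=0, d=(M1−M0)/(6·2)=-11/120, b=Δ0−h0·(2M0+M1)/6=13/15
seg 1: a=3, c=M1/2=-11/20, d=(M2−M1)/(6·3)=11/180, b=Δ1−h1·(2M1+M2)/6=-7/30
t_q=7/2 → seg 1, τ=3/2; S=3+-7/30·τ+-11/20·τ²+11/180·τ³=259/160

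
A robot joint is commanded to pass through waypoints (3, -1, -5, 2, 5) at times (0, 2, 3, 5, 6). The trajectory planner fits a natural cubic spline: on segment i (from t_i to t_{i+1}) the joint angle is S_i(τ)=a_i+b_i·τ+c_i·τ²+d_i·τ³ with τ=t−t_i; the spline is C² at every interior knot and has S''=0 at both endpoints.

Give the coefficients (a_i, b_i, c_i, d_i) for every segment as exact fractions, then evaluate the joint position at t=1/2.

Δ: Δ0=-2, Δ1=-4, Δ2=7/2, Δ3=3
row 1: diag=6, rhs=-12; c'=1/6, d'=-2
row 2: denom=6−1·1/6=35/6; d'=(45−1·-2)/(35/6)=282/35
row 3: denom=6−2·12/35=186/35; d'=(-3−2·282/35)/(186/35)=-223/62
back: M3=-223/62
back: M2=282/35−12/35·-223/62=288/31
back: M1=-2−1/6·288/31=-110/31
M: M0=0, M1=-110/31, M2=288/31, M3=-223/62, M4=0
seg 0: a=3, c=M0/2=0, d=(M1−M0)/(6·2)=-55/186, b=Δ0−h0·(2M0+M1)/6=-76/93
seg 1: a=-1, c=M1/2=-55/31, d=(M2−M1)/(6·1)=199/93, b=Δ1−h1·(2M1+M2)/6=-406/93
seg 2: a=-5, c=M2/2=144/31, d=(M3−M2)/(6·2)=-799/744, b=Δ2−h2·(2M2+M3)/6=-139/93
seg 3: a=2, c=M3/2=-223/124, d=(M4−M3)/(6·1)=223/372, b=Δ3−h3·(2M3+M4)/6=781/186
t_q=1/2 → seg 0, τ=1/2; S=3+-76/93·τ+0·τ²+-55/186·τ³=1267/496

  seg 0: a=3 b=-76/93 c=0 d=-55/186
  seg 1: a=-1 b=-406/93 c=-55/31 d=199/93
  seg 2: a=-5 b=-139/93 c=144/31 d=-799/744
  seg 3: a=2 b=781/186 c=-223/124 d=223/372
S(1/2) = 1267/496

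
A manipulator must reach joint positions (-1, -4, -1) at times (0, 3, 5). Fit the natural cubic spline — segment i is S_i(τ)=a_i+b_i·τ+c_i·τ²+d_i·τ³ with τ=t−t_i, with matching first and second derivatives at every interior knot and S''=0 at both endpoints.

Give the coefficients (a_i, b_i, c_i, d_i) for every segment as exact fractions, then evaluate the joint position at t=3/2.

Δ: Δ0=-1, Δ1=3/2
row 1: diag=10, rhs=15; c'=1/5, d'=3/2
back: M1=3/2
M: M0=0, M1=3/2, M2=0
seg 0: a=-1, c=M0/2=0, d=(M1−M0)/(6·3)=1/12, b=Δ0−h0·(2M0+M1)/6=-7/4
seg 1: a=-4, c=M1/2=3/4, d=(M2−M1)/(6·2)=-1/8, b=Δ1−h1·(2M1+M2)/6=1/2
t_q=3/2 → seg 0, τ=3/2; S=-1+-7/4·τ+0·τ²+1/12·τ³=-107/32

  seg 0: a=-1 b=-7/4 c=0 d=1/12
  seg 1: a=-4 b=1/2 c=3/4 d=-1/8
S(3/2) = -107/32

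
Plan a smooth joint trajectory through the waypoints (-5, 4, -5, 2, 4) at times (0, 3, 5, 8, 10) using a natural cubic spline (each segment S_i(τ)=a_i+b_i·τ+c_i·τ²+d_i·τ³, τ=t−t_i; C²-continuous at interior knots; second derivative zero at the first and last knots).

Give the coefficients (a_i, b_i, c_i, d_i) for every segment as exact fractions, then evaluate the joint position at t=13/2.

  seg 0: a=-5 b=10183/1740 c=0 d=-4963/15660
  seg 1: a=4 b=-2353/870 c=-4963/1740 d=3401/3480
  seg 2: a=-5 b=-346/145 c=262/87 d=-1877/3915
  seg 3: a=2 b=397/145 c=-189/145 d=63/290
S(13/2) = -3969/1160

Δ: Δ0=3, Δ1=-9/2, Δ2=7/3, Δ3=1
row 1: diag=10, rhs=-45; c'=1/5, d'=-9/2
row 2: denom=10−2·1/5=48/5; d'=(41−2·-9/2)/(48/5)=125/24
row 3: denom=10−3·5/16=145/16; d'=(-8−3·125/24)/(145/16)=-378/145
back: M3=-378/145
back: M2=125/24−5/16·-378/145=524/87
back: M1=-9/2−1/5·524/87=-4963/870
M: M0=0, M1=-4963/870, M2=524/87, M3=-378/145, M4=0
seg 0: a=-5, c=M0/2=0, d=(M1−M0)/(6·3)=-4963/15660, b=Δ0−h0·(2M0+M1)/6=10183/1740
seg 1: a=4, c=M1/2=-4963/1740, d=(M2−M1)/(6·2)=3401/3480, b=Δ1−h1·(2M1+M2)/6=-2353/870
seg 2: a=-5, c=M2/2=262/87, d=(M3−M2)/(6·3)=-1877/3915, b=Δ2−h2·(2M2+M3)/6=-346/145
seg 3: a=2, c=M3/2=-189/145, d=(M4−M3)/(6·2)=63/290, b=Δ3−h3·(2M3+M4)/6=397/145
t_q=13/2 → seg 2, τ=3/2; S=-5+-346/145·τ+262/87·τ²+-1877/3915·τ³=-3969/1160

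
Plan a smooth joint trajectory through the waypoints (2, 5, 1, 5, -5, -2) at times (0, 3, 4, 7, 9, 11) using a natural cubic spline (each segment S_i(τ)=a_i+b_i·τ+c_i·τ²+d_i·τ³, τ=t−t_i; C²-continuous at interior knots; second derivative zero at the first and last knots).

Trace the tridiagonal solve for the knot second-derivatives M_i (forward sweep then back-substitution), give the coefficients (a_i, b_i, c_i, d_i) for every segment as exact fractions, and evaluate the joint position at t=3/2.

  seg 0: a=2 b=14041/4212 c=0 d=-9829/37908
  seg 1: a=5 b=-7723/2106 c=-9829/4212 d=2809/1404
  seg 2: a=1 b=-9823/4212 c=3863/1053 d=-30917/37908
  seg 3: a=5 b=-4931/2106 c=-5155/1404 d=4933/4212
  seg 4: a=-5 b=-6263/2106 c=4711/1404 d=-4711/8424
S(3/2) = 22933/3744

Δ: Δ0=1, Δ1=-4, Δ2=4/3, Δ3=-5, Δ4=3/2
row 1: diag=8, rhs=-30; c'=1/8, d'=-15/4
row 2: denom=8−1·1/8=63/8; d'=(32−1·-15/4)/(63/8)=286/63
row 3: denom=10−3·8/21=62/7; d'=(-38−3·286/63)/(62/7)=-542/93
row 4: denom=8−2·7/31=234/31; d'=(39−2·-542/93)/(234/31)=4711/702
back: M4=4711/702
back: M3=-542/93−7/31·4711/702=-5155/702
back: M2=286/63−8/21·-5155/702=7726/1053
back: M1=-15/4−1/8·7726/1053=-9829/2106
M: M0=0, M1=-9829/2106, M2=7726/1053, M3=-5155/702, M4=4711/702, M5=0
seg 0: a=2, c=M0/2=0, d=(M1−M0)/(6·3)=-9829/37908, b=Δ0−h0·(2M0+M1)/6=14041/4212
seg 1: a=5, c=M1/2=-9829/4212, d=(M2−M1)/(6·1)=2809/1404, b=Δ1−h1·(2M1+M2)/6=-7723/2106
seg 2: a=1, c=M2/2=3863/1053, d=(M3−M2)/(6·3)=-30917/37908, b=Δ2−h2·(2M2+M3)/6=-9823/4212
seg 3: a=5, c=M3/2=-5155/1404, d=(M4−M3)/(6·2)=4933/4212, b=Δ3−h3·(2M3+M4)/6=-4931/2106
seg 4: a=-5, c=M4/2=4711/1404, d=(M5−M4)/(6·2)=-4711/8424, b=Δ4−h4·(2M4+M5)/6=-6263/2106
t_q=3/2 → seg 0, τ=3/2; S=2+14041/4212·τ+0·τ²+-9829/37908·τ³=22933/3744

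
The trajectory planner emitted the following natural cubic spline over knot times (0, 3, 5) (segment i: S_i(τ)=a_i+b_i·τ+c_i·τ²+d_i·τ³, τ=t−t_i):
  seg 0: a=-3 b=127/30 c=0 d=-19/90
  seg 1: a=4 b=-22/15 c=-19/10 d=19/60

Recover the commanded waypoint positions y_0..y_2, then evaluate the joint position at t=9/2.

y_0 = S_0(0) = a_0 = -3
y_1 = S_1(0) = a_1 = 4
y_2 = S_1(2) = -4
t_q=9/2 is in segment 1 (τ=3/2); S_1(τ)=-45/32

y_0=-3 y_1=4 y_2=-4
S(9/2) = -45/32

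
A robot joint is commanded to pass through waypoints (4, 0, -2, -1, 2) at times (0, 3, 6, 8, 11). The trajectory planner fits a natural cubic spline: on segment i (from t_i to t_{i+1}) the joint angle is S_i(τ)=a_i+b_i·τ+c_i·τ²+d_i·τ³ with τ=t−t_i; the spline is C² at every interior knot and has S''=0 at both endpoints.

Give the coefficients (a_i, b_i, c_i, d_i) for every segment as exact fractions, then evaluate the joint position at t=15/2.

Δ: Δ0=-4/3, Δ1=-2/3, Δ2=1/2, Δ3=1
row 1: diag=12, rhs=4; c'=1/4, d'=1/3
row 2: denom=10−3·1/4=37/4; d'=(7−3·1/3)/(37/4)=24/37
row 3: denom=10−2·8/37=354/37; d'=(3−2·24/37)/(354/37)=21/118
back: M3=21/118
back: M2=24/37−8/37·21/118=36/59
back: M1=1/3−1/4·36/59=32/177
M: M0=0, M1=32/177, M2=36/59, M3=21/118, M4=0
seg 0: a=4, c=M0/2=0, d=(M1−M0)/(6·3)=16/1593, b=Δ0−h0·(2M0+M1)/6=-84/59
seg 1: a=0, c=M1/2=16/177, d=(M2−M1)/(6·3)=38/1593, b=Δ1−h1·(2M1+M2)/6=-68/59
seg 2: a=-2, c=M2/2=18/59, d=(M3−M2)/(6·2)=-17/472, b=Δ2−h2·(2M2+M3)/6=2/59
seg 3: a=-1, c=M3/2=21/236, d=(M4−M3)/(6·3)=-7/708, b=Δ3−h3·(2M3+M4)/6=97/118
t_q=15/2 → seg 2, τ=3/2; S=-2+2/59·τ+18/59·τ²+-17/472·τ³=-5227/3776

  seg 0: a=4 b=-84/59 c=0 d=16/1593
  seg 1: a=0 b=-68/59 c=16/177 d=38/1593
  seg 2: a=-2 b=2/59 c=18/59 d=-17/472
  seg 3: a=-1 b=97/118 c=21/236 d=-7/708
S(15/2) = -5227/3776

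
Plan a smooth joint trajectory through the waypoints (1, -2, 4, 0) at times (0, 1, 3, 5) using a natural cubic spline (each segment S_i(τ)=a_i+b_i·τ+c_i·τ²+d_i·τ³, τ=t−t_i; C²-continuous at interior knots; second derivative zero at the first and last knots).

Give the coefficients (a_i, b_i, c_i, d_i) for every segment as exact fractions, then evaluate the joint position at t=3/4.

  seg 0: a=1 b=-95/22 c=0 d=29/22
  seg 1: a=-2 b=-4/11 c=87/22 d=-25/22
  seg 2: a=4 b=20/11 c=-63/22 d=21/44
S(3/4) = -2369/1408

Δ: Δ0=-3, Δ1=3, Δ2=-2
row 1: diag=6, rhs=36; c'=1/3, d'=6
row 2: denom=8−2·1/3=22/3; d'=(-30−2·6)/(22/3)=-63/11
back: M2=-63/11
back: M1=6−1/3·-63/11=87/11
M: M0=0, M1=87/11, M2=-63/11, M3=0
seg 0: a=1, c=M0/2=0, d=(M1−M0)/(6·1)=29/22, b=Δ0−h0·(2M0+M1)/6=-95/22
seg 1: a=-2, c=M1/2=87/22, d=(M2−M1)/(6·2)=-25/22, b=Δ1−h1·(2M1+M2)/6=-4/11
seg 2: a=4, c=M2/2=-63/22, d=(M3−M2)/(6·2)=21/44, b=Δ2−h2·(2M2+M3)/6=20/11
t_q=3/4 → seg 0, τ=3/4; S=1+-95/22·τ+0·τ²+29/22·τ³=-2369/1408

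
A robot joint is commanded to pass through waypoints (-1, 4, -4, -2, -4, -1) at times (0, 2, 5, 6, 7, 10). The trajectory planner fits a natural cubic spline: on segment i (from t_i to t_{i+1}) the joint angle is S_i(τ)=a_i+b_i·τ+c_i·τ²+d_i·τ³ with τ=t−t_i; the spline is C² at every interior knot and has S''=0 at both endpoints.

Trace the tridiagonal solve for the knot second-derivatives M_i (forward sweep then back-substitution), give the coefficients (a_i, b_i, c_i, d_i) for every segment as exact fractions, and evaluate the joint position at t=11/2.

  seg 0: a=-1 b=5907/1414 c=0 d=-593/1414
  seg 1: a=4 b=-1209/1414 c=-1779/707 d=24337/38178
  seg 2: a=-4 b=890/707 c=13663/4242 d=-10519/4242
  seg 3: a=-2 b=1109/4242 c=-8947/2121 d=2767/1414
  seg 4: a=-4 b=-4888/2121 c=7009/4242 d=-7009/38178
S(11/2) = -97577/33936

Δ: Δ0=5/2, Δ1=-8/3, Δ2=2, Δ3=-2, Δ4=1
row 1: diag=10, rhs=-31; c'=3/10, d'=-31/10
row 2: denom=8−3·3/10=71/10; d'=(28−3·-31/10)/(71/10)=373/71
row 3: denom=4−1·10/71=274/71; d'=(-24−1·373/71)/(274/71)=-2077/274
row 4: denom=8−1·71/274=2121/274; d'=(18−1·-2077/274)/(2121/274)=7009/2121
back: M4=7009/2121
back: M3=-2077/274−71/274·7009/2121=-17894/2121
back: M2=373/71−10/71·-17894/2121=13663/2121
back: M1=-31/10−3/10·13663/2121=-3558/707
M: M0=0, M1=-3558/707, M2=13663/2121, M3=-17894/2121, M4=7009/2121, M5=0
seg 0: a=-1, c=M0/2=0, d=(M1−M0)/(6·2)=-593/1414, b=Δ0−h0·(2M0+M1)/6=5907/1414
seg 1: a=4, c=M1/2=-1779/707, d=(M2−M1)/(6·3)=24337/38178, b=Δ1−h1·(2M1+M2)/6=-1209/1414
seg 2: a=-4, c=M2/2=13663/4242, d=(M3−M2)/(6·1)=-10519/4242, b=Δ2−h2·(2M2+M3)/6=890/707
seg 3: a=-2, c=M3/2=-8947/2121, d=(M4−M3)/(6·1)=2767/1414, b=Δ3−h3·(2M3+M4)/6=1109/4242
seg 4: a=-4, c=M4/2=7009/4242, d=(M5−M4)/(6·3)=-7009/38178, b=Δ4−h4·(2M4+M5)/6=-4888/2121
t_q=11/2 → seg 2, τ=1/2; S=-4+890/707·τ+13663/4242·τ²+-10519/4242·τ³=-97577/33936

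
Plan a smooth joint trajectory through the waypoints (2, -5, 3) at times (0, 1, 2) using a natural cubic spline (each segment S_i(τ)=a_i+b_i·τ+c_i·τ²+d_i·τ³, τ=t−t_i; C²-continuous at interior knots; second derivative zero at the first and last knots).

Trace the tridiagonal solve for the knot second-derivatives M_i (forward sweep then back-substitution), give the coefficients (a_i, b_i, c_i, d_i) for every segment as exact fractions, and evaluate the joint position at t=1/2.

  seg 0: a=2 b=-43/4 c=0 d=15/4
  seg 1: a=-5 b=1/2 c=45/4 d=-15/4
S(1/2) = -93/32

Δ: Δ0=-7, Δ1=8
row 1: diag=4, rhs=90; c'=1/4, d'=45/2
back: M1=45/2
M: M0=0, M1=45/2, M2=0
seg 0: a=2, c=M0/2=0, d=(M1−M0)/(6·1)=15/4, b=Δ0−h0·(2M0+M1)/6=-43/4
seg 1: a=-5, c=M1/2=45/4, d=(M2−M1)/(6·1)=-15/4, b=Δ1−h1·(2M1+M2)/6=1/2
t_q=1/2 → seg 0, τ=1/2; S=2+-43/4·τ+0·τ²+15/4·τ³=-93/32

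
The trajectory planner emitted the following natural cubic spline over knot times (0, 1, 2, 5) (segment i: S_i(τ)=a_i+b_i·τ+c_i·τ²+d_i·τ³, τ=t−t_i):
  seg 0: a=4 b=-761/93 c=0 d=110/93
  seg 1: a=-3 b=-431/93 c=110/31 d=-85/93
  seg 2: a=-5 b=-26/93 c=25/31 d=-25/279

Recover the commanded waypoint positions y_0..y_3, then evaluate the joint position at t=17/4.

y_0 = S_0(0) = a_0 = 4
y_1 = S_1(0) = a_1 = -3
y_2 = S_2(0) = a_2 = -5
y_3 = S_2(3) = -1
t_q=17/4 is in segment 2 (τ=9/4); S_2(τ)=-5093/1984

y_0=4 y_1=-3 y_2=-5 y_3=-1
S(17/4) = -5093/1984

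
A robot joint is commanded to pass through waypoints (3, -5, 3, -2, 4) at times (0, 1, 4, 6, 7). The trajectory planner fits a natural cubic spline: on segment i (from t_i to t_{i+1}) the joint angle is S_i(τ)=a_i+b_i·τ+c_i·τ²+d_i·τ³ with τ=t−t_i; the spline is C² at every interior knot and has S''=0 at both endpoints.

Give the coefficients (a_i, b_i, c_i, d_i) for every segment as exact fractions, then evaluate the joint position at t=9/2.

  seg 0: a=3 b=-5840/591 c=0 d=1112/591
  seg 1: a=-5 b=-2504/591 c=1112/197 d=-1976/1773
  seg 2: a=3 b=-272/591 c=-864/197 d=7957/4728
  seg 3: a=-2 b=2591/1182 c=4501/788 d=-4501/2364
S(9/2) = 23751/12608

Δ: Δ0=-8, Δ1=8/3, Δ2=-5/2, Δ3=6
row 1: diag=8, rhs=64; c'=3/8, d'=8
row 2: denom=10−3·3/8=71/8; d'=(-31−3·8)/(71/8)=-440/71
row 3: denom=6−2·16/71=394/71; d'=(51−2·-440/71)/(394/71)=4501/394
back: M3=4501/394
back: M2=-440/71−16/71·4501/394=-1728/197
back: M1=8−3/8·-1728/197=2224/197
M: M0=0, M1=2224/197, M2=-1728/197, M3=4501/394, M4=0
seg 0: a=3, c=M0/2=0, d=(M1−M0)/(6·1)=1112/591, b=Δ0−h0·(2M0+M1)/6=-5840/591
seg 1: a=-5, c=M1/2=1112/197, d=(M2−M1)/(6·3)=-1976/1773, b=Δ1−h1·(2M1+M2)/6=-2504/591
seg 2: a=3, c=M2/2=-864/197, d=(M3−M2)/(6·2)=7957/4728, b=Δ2−h2·(2M2+M3)/6=-272/591
seg 3: a=-2, c=M3/2=4501/788, d=(M4−M3)/(6·1)=-4501/2364, b=Δ3−h3·(2M3+M4)/6=2591/1182
t_q=9/2 → seg 2, τ=1/2; S=3+-272/591·τ+-864/197·τ²+7957/4728·τ³=23751/12608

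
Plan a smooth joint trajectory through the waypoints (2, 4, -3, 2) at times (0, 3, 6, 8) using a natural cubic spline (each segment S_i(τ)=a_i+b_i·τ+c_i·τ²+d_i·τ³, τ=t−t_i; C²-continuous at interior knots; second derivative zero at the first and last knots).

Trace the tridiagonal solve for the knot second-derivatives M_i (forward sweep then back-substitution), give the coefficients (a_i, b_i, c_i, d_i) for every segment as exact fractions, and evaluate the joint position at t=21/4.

Δ: Δ0=2/3, Δ1=-7/3, Δ2=5/2
row 1: diag=12, rhs=-18; c'=1/4, d'=-3/2
row 2: denom=10−3·1/4=37/4; d'=(29−3·-3/2)/(37/4)=134/37
back: M2=134/37
back: M1=-3/2−1/4·134/37=-89/37
M: M0=0, M1=-89/37, M2=134/37, M3=0
seg 0: a=2, c=M0/2=0, d=(M1−M0)/(6·3)=-89/666, b=Δ0−h0·(2M0+M1)/6=415/222
seg 1: a=4, c=M1/2=-89/74, d=(M2−M1)/(6·3)=223/666, b=Δ1−h1·(2M1+M2)/6=-193/111
seg 2: a=-3, c=M2/2=67/37, d=(M3−M2)/(6·2)=-67/222, b=Δ2−h2·(2M2+M3)/6=19/222
t_q=21/4 → seg 1, τ=9/4; S=4+-193/111·τ+-89/74·τ²+223/666·τ³=-10357/4736

  seg 0: a=2 b=415/222 c=0 d=-89/666
  seg 1: a=4 b=-193/111 c=-89/74 d=223/666
  seg 2: a=-3 b=19/222 c=67/37 d=-67/222
S(21/4) = -10357/4736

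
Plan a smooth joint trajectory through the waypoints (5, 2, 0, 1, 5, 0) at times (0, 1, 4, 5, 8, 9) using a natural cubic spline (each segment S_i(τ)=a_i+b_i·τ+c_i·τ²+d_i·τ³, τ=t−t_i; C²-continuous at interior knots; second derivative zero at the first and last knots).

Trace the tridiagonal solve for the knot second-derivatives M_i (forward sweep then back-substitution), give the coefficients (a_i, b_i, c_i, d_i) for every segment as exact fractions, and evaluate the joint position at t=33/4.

  seg 0: a=5 b=-461/141 c=0 d=38/141
  seg 1: a=2 b=-347/141 c=38/47 d=-89/1269
  seg 2: a=0 b=70/141 c=25/141 d=46/141
  seg 3: a=1 b=86/47 c=163/141 d=-559/1269
  seg 4: a=5 b=-147/47 c=-132/47 d=44/47
S(33/4) = 3051/752

Δ: Δ0=-3, Δ1=-2/3, Δ2=1, Δ3=4/3, Δ4=-5
row 1: diag=8, rhs=14; c'=3/8, d'=7/4
row 2: denom=8−3·3/8=55/8; d'=(10−3·7/4)/(55/8)=38/55
row 3: denom=8−1·8/55=432/55; d'=(2−1·38/55)/(432/55)=1/6
row 4: denom=8−3·55/144=329/48; d'=(-38−3·1/6)/(329/48)=-264/47
back: M4=-264/47
back: M3=1/6−55/144·-264/47=326/141
back: M2=38/55−8/55·326/141=50/141
back: M1=7/4−3/8·50/141=76/47
M: M0=0, M1=76/47, M2=50/141, M3=326/141, M4=-264/47, M5=0
seg 0: a=5, c=M0/2=0, d=(M1−M0)/(6·1)=38/141, b=Δ0−h0·(2M0+M1)/6=-461/141
seg 1: a=2, c=M1/2=38/47, d=(M2−M1)/(6·3)=-89/1269, b=Δ1−h1·(2M1+M2)/6=-347/141
seg 2: a=0, c=M2/2=25/141, d=(M3−M2)/(6·1)=46/141, b=Δ2−h2·(2M2+M3)/6=70/141
seg 3: a=1, c=M3/2=163/141, d=(M4−M3)/(6·3)=-559/1269, b=Δ3−h3·(2M3+M4)/6=86/47
seg 4: a=5, c=M4/2=-132/47, d=(M5−M4)/(6·1)=44/47, b=Δ4−h4·(2M4+M5)/6=-147/47
t_q=33/4 → seg 4, τ=1/4; S=5+-147/47·τ+-132/47·τ²+44/47·τ³=3051/752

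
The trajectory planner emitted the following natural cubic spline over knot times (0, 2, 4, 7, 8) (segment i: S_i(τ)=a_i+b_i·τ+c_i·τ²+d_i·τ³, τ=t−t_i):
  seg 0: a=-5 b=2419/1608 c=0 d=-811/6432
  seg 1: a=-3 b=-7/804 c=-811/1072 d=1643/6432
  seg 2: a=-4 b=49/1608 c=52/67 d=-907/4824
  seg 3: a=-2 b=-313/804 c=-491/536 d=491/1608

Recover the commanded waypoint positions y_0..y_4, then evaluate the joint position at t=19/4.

y_0=-5 y_1=-3 y_2=-4 y_3=-2 y_4=-3
S(19/4) = -124177/34304

y_0 = S_0(0) = a_0 = -5
y_1 = S_1(0) = a_1 = -3
y_2 = S_2(0) = a_2 = -4
y_3 = S_3(0) = a_3 = -2
y_4 = S_3(1) = -3
t_q=19/4 is in segment 2 (τ=3/4); S_2(τ)=-124177/34304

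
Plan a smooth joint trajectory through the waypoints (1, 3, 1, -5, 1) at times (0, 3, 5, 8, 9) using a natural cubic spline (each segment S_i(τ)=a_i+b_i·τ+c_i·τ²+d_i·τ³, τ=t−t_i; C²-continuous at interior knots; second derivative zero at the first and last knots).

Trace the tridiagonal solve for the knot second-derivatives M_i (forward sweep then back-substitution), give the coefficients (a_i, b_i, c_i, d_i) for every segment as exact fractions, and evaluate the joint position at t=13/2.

Δ: Δ0=2/3, Δ1=-1, Δ2=-2, Δ3=6
row 1: diag=10, rhs=-10; c'=1/5, d'=-1
row 2: denom=10−2·1/5=48/5; d'=(-6−2·-1)/(48/5)=-5/12
row 3: denom=8−3·5/16=113/16; d'=(48−3·-5/12)/(113/16)=788/113
back: M3=788/113
back: M2=-5/12−5/16·788/113=-880/339
back: M1=-1−1/5·-880/339=-163/339
M: M0=0, M1=-163/339, M2=-880/339, M3=788/113, M4=0
seg 0: a=1, c=M0/2=0, d=(M1−M0)/(6·3)=-163/6102, b=Δ0−h0·(2M0+M1)/6=205/226
seg 1: a=3, c=M1/2=-163/678, d=(M2−M1)/(6·2)=-239/1356, b=Δ1−h1·(2M1+M2)/6=21/113
seg 2: a=1, c=M2/2=-440/339, d=(M3−M2)/(6·3)=1622/3051, b=Δ2−h2·(2M2+M3)/6=-980/339
seg 3: a=-5, c=M3/2=394/113, d=(M4−M3)/(6·1)=-394/339, b=Δ3−h3·(2M3+M4)/6=1246/339
t_q=13/2 → seg 2, τ=3/2; S=1+-980/339·τ+-440/339·τ²+1622/3051·τ³=-2017/452

  seg 0: a=1 b=205/226 c=0 d=-163/6102
  seg 1: a=3 b=21/113 c=-163/678 d=-239/1356
  seg 2: a=1 b=-980/339 c=-440/339 d=1622/3051
  seg 3: a=-5 b=1246/339 c=394/113 d=-394/339
S(13/2) = -2017/452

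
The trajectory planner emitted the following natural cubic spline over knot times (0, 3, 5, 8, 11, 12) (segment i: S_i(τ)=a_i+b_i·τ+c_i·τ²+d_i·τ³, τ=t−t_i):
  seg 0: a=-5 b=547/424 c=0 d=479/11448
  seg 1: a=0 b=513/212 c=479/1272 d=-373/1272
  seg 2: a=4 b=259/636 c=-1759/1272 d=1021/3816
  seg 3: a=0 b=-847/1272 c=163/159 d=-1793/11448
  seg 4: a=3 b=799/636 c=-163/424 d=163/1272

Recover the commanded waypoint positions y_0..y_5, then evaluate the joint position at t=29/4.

y_0 = S_0(0) = a_0 = -5
y_1 = S_1(0) = a_1 = 0
y_2 = S_2(0) = a_2 = 4
y_3 = S_3(0) = a_3 = 0
y_4 = S_4(0) = a_4 = 3
y_5 = S_4(1) = 4
t_q=29/4 is in segment 2 (τ=9/4); S_2(τ)=26137/27136

y_0=-5 y_1=0 y_2=4 y_3=0 y_4=3 y_5=4
S(29/4) = 26137/27136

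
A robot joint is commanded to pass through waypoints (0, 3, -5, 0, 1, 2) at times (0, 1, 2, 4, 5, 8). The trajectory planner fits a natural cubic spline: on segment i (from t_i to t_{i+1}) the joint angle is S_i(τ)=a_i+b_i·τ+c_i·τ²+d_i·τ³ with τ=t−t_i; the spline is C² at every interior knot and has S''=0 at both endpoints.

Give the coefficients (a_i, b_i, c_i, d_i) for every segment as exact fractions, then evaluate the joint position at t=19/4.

Δ: Δ0=3, Δ1=-8, Δ2=5/2, Δ3=1, Δ4=1/3
row 1: diag=4, rhs=-66; c'=1/4, d'=-33/2
row 2: denom=6−1·1/4=23/4; d'=(63−1·-33/2)/(23/4)=318/23
row 3: denom=6−2·8/23=122/23; d'=(-9−2·318/23)/(122/23)=-843/122
row 4: denom=8−1·23/122=953/122; d'=(-4−1·-843/122)/(953/122)=355/953
back: M4=355/953
back: M3=-843/122−23/122·355/953=-6652/953
back: M2=318/23−8/23·-6652/953=15490/953
back: M1=-33/2−1/4·15490/953=-19597/953
M: M0=0, M1=-19597/953, M2=15490/953, M3=-6652/953, M4=355/953, M5=0
seg 0: a=0, c=M0/2=0, d=(M1−M0)/(6·1)=-19597/5718, b=Δ0−h0·(2M0+M1)/6=36751/5718
seg 1: a=3, c=M1/2=-19597/1906, d=(M2−M1)/(6·1)=35087/5718, b=Δ1−h1·(2M1+M2)/6=-11020/2859
seg 2: a=-5, c=M2/2=7745/953, d=(M3−M2)/(6·2)=-11071/5718, b=Δ2−h2·(2M2+M3)/6=-34361/5718
seg 3: a=0, c=M3/2=-3326/953, d=(M4−M3)/(6·1)=7007/5718, b=Δ3−h3·(2M3+M4)/6=18667/5718
seg 4: a=1, c=M4/2=355/1906, d=(M5−M4)/(6·3)=-355/17154, b=Δ4−h4·(2M4+M5)/6=-112/2859
t_q=19/4 → seg 3, τ=3/4; S=0+18667/5718·τ+-3326/953·τ²+7007/5718·τ³=122263/121984

  seg 0: a=0 b=36751/5718 c=0 d=-19597/5718
  seg 1: a=3 b=-11020/2859 c=-19597/1906 d=35087/5718
  seg 2: a=-5 b=-34361/5718 c=7745/953 d=-11071/5718
  seg 3: a=0 b=18667/5718 c=-3326/953 d=7007/5718
  seg 4: a=1 b=-112/2859 c=355/1906 d=-355/17154
S(19/4) = 122263/121984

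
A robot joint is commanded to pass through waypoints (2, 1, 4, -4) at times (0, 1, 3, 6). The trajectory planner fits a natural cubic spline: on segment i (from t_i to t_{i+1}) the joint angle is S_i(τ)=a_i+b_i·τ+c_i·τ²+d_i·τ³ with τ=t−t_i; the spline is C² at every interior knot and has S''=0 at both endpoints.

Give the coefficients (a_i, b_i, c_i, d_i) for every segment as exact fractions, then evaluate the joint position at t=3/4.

Δ: Δ0=-1, Δ1=3/2, Δ2=-8/3
row 1: diag=6, rhs=15; c'=1/3, d'=5/2
row 2: denom=10−2·1/3=28/3; d'=(-25−2·5/2)/(28/3)=-45/14
back: M2=-45/14
back: M1=5/2−1/3·-45/14=25/7
M: M0=0, M1=25/7, M2=-45/14, M3=0
seg 0: a=2, c=M0/2=0, d=(M1−M0)/(6·1)=25/42, b=Δ0−h0·(2M0+M1)/6=-67/42
seg 1: a=1, c=M1/2=25/14, d=(M2−M1)/(6·2)=-95/168, b=Δ1−h1·(2M1+M2)/6=4/21
seg 2: a=4, c=M2/2=-45/28, d=(M3−M2)/(6·3)=5/28, b=Δ2−h2·(2M2+M3)/6=23/42
t_q=3/4 → seg 0, τ=3/4; S=2+-67/42·τ+0·τ²+25/42·τ³=135/128

  seg 0: a=2 b=-67/42 c=0 d=25/42
  seg 1: a=1 b=4/21 c=25/14 d=-95/168
  seg 2: a=4 b=23/42 c=-45/28 d=5/28
S(3/4) = 135/128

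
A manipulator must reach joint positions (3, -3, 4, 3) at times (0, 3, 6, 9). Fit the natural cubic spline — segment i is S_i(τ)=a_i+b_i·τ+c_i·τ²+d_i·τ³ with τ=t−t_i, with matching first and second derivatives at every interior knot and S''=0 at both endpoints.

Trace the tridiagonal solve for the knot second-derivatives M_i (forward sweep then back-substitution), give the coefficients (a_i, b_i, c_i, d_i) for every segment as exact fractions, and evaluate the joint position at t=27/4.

Δ: Δ0=-2, Δ1=7/3, Δ2=-1/3
row 1: diag=12, rhs=26; c'=1/4, d'=13/6
row 2: denom=12−3·1/4=45/4; d'=(-16−3·13/6)/(45/4)=-2
back: M2=-2
back: M1=13/6−1/4·-2=8/3
M: M0=0, M1=8/3, M2=-2, M3=0
seg 0: a=3, c=M0/2=0, d=(M1−M0)/(6·3)=4/27, b=Δ0−h0·(2M0+M1)/6=-10/3
seg 1: a=-3, c=M1/2=4/3, d=(M2−M1)/(6·3)=-7/27, b=Δ1−h1·(2M1+M2)/6=2/3
seg 2: a=4, c=M2/2=-1, d=(M3−M2)/(6·3)=1/9, b=Δ2−h2·(2M2+M3)/6=5/3
t_q=27/4 → seg 2, τ=3/4; S=4+5/3·τ+-1·τ²+1/9·τ³=303/64

  seg 0: a=3 b=-10/3 c=0 d=4/27
  seg 1: a=-3 b=2/3 c=4/3 d=-7/27
  seg 2: a=4 b=5/3 c=-1 d=1/9
S(27/4) = 303/64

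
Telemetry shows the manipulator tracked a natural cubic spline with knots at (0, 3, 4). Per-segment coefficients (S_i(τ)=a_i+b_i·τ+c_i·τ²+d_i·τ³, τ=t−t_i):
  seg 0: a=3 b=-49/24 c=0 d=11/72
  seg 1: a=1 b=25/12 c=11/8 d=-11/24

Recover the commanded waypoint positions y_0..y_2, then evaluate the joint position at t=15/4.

y_0 = S_0(0) = a_0 = 3
y_1 = S_1(0) = a_1 = 1
y_2 = S_1(1) = 4
t_q=15/4 is in segment 1 (τ=3/4); S_1(τ)=1609/512

y_0=3 y_1=1 y_2=4
S(15/4) = 1609/512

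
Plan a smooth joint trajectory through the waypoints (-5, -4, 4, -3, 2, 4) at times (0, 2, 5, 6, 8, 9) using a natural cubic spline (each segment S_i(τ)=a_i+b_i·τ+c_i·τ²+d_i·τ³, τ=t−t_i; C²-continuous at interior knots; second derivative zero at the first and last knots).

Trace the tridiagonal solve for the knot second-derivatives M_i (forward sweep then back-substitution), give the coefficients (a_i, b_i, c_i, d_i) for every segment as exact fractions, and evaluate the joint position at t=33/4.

Δ: Δ0=1/2, Δ1=8/3, Δ2=-7, Δ3=5/2, Δ4=2
row 1: diag=10, rhs=13; c'=3/10, d'=13/10
row 2: denom=8−3·3/10=71/10; d'=(-58−3·13/10)/(71/10)=-619/71
row 3: denom=6−1·10/71=416/71; d'=(57−1·-619/71)/(416/71)=2333/208
row 4: denom=6−2·71/208=553/104; d'=(-3−2·2333/208)/(553/104)=-2645/553
back: M4=-2645/553
back: M3=2333/208−71/208·-2645/553=14211/1106
back: M2=-619/71−10/71·14211/1106=-5822/553
back: M1=13/10−3/10·-5822/553=4931/1106
M: M0=0, M1=4931/1106, M2=-5822/553, M3=14211/1106, M4=-2645/553, M5=0
seg 0: a=-5, c=M0/2=0, d=(M1−M0)/(6·2)=4931/13272, b=Δ0−h0·(2M0+M1)/6=-1636/1659
seg 1: a=-4, c=M1/2=4931/2212, d=(M2−M1)/(6·3)=-5525/6636, b=Δ1−h1·(2M1+M2)/6=11521/3318
seg 2: a=4, c=M2/2=-2911/553, d=(M3−M2)/(6·1)=25855/6636, b=Δ2−h2·(2M2+M3)/6=-37375/6636
seg 3: a=-3, c=M3/2=14211/2212, d=(M4−M3)/(6·2)=-19501/13272, b=Δ3−h3·(2M3+M4)/6=-14837/3318
seg 4: a=2, c=M4/2=-2645/1106, d=(M5−M4)/(6·1)=2645/3318, b=Δ4−h4·(2M4+M5)/6=5963/1659
t_q=33/4 → seg 4, τ=1/4; S=2+5963/1659·τ+-2645/1106·τ²+2645/3318·τ³=27925/10112

  seg 0: a=-5 b=-1636/1659 c=0 d=4931/13272
  seg 1: a=-4 b=11521/3318 c=4931/2212 d=-5525/6636
  seg 2: a=4 b=-37375/6636 c=-2911/553 d=25855/6636
  seg 3: a=-3 b=-14837/3318 c=14211/2212 d=-19501/13272
  seg 4: a=2 b=5963/1659 c=-2645/1106 d=2645/3318
S(33/4) = 27925/10112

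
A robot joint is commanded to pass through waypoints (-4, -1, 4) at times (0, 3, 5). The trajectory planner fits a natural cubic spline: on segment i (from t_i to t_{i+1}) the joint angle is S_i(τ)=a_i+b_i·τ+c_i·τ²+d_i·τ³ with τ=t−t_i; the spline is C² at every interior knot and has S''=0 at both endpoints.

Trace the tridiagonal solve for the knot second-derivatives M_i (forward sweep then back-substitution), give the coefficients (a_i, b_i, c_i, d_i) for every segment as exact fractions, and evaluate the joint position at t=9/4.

Δ: Δ0=1, Δ1=5/2
row 1: diag=10, rhs=9; c'=1/5, d'=9/10
back: M1=9/10
M: M0=0, M1=9/10, M2=0
seg 0: a=-4, c=M0/2=0, d=(M1−M0)/(6·3)=1/20, b=Δ0−h0·(2M0+M1)/6=11/20
seg 1: a=-1, c=M1/2=9/20, d=(M2−M1)/(6·2)=-3/40, b=Δ1−h1·(2M1+M2)/6=19/10
t_q=9/4 → seg 0, τ=9/4; S=-4+11/20·τ+0·τ²+1/20·τ³=-2807/1280

  seg 0: a=-4 b=11/20 c=0 d=1/20
  seg 1: a=-1 b=19/10 c=9/20 d=-3/40
S(9/4) = -2807/1280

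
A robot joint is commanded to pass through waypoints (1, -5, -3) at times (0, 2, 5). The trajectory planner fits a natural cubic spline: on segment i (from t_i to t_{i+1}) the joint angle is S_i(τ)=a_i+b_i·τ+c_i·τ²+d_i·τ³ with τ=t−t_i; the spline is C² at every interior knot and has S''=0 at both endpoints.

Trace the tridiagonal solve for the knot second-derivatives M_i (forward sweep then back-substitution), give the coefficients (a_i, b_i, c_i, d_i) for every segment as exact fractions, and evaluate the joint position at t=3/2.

Δ: Δ0=-3, Δ1=2/3
row 1: diag=10, rhs=22; c'=3/10, d'=11/5
back: M1=11/5
M: M0=0, M1=11/5, M2=0
seg 0: a=1, c=M0/2=0, d=(M1−M0)/(6·2)=11/60, b=Δ0−h0·(2M0+M1)/6=-56/15
seg 1: a=-5, c=M1/2=11/10, d=(M2−M1)/(6·3)=-11/90, b=Δ1−h1·(2M1+M2)/6=-23/15
t_q=3/2 → seg 0, τ=3/2; S=1+-56/15·τ+0·τ²+11/60·τ³=-637/160

  seg 0: a=1 b=-56/15 c=0 d=11/60
  seg 1: a=-5 b=-23/15 c=11/10 d=-11/90
S(3/2) = -637/160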